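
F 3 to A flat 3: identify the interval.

F to A spans three letter names (F-G-A) — that makes it a third of some quality.
At 3 semitones, F3→Ab3 falls one short of a major third: minor.

m3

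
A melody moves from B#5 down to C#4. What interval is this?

Descending from B#5 to C#4 is the same interval as ascending C#4 to B#5.
C to B spans seven letter names (C-D-E-F-G-A-B), plus an octave: a fourteenth.
Counting semitones, C#4→B#5 is 23, which is the major fourteenth.
(Equivalently, a compound major seventh: a major seventh plus an octave.)

major 14th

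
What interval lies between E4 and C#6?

major 13th

E to C spans six letter names (E-F-G-A-B-C), plus an octave, so the interval is some kind of thirteenth.
Counting semitones, E4→C#6 is 21, which is the major thirteenth.
(Equivalently, a compound major sixth: a major sixth plus an octave.)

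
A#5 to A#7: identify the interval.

perfect 15th

A to A is the same letter name, plus 2 octaves — that makes it a fifteenth of some quality.
A#5 to A#7 is 24 semitones, matching the perfect fifteenth exactly, so the quality is perfect.
(Equivalently, a compound perfect octave: a perfect octave plus an octave.)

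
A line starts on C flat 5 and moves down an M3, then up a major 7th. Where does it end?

Down a major third from Cb5: Abb4 (4 semitones down).
Up a major seventh from Abb4: Gb5 (11 semitones up).

G flat 5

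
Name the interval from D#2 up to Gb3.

doubly diminished eleventh

D to G spans four letter names (D-E-F-G), plus an octave, so the interval is some kind of eleventh.
D#2 to Gb3 spans 15 semitones — two semitones narrower than the perfect eleventh (17) — giving a doubly diminished eleventh.
(Equivalently, a compound doubly diminished fourth: a doubly diminished fourth plus an octave.)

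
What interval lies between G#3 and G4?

diminished octave

G to G is the same letter name, plus an octave, so the interval is some kind of octave.
The perfect octave is 12 semitones; here we have 11, one semitone narrower: diminished.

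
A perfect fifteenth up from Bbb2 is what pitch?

Bbb4

For a fifteenth the letter name doesn't change: still B, two octaves up.
Moving 24 semitones up from Bbb2 (the size of a perfect fifteenth) reaches Bbb4.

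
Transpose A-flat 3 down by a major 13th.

The thirteenth's letter: A down six letter names plus an octave → C.
Moving 21 semitones down from Ab3 (the size of a major thirteenth) reaches Cb2.

C-flat 2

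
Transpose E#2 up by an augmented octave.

For an octave the letter name doesn't change: still E, an octave up.
An augmented octave is 13 semitones; 13 semitones up from E#2 gives E##3.

E##3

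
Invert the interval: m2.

major seventh

The rule of nine gives the new number: 9 − 2 = 7, so a second becomes a seventh.
The quality also flips — minor becomes major — giving a major seventh.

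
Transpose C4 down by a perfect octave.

C3

For an octave the letter name doesn't change: still C, an octave down.
Moving 12 semitones down from C4 (the size of a perfect octave) reaches C3.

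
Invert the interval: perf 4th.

Interval numbers invert to sum to nine: 4 + 5 = 9, so a fourth inverts to a fifth.
The quality also flips — perfect stays perfect — giving a perfect fifth.

perfect fifth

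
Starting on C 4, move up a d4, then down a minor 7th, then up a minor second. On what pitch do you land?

A double-flat 3

Up a diminished fourth from C4: Fb4 (4 semitones up).
A minor seventh down from Fb4 is Gb3.
A minor second up from Gb3 is Abb3.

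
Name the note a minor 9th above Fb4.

Two letters up from F (plus an octave) reaches G.
Moving 13 semitones up from Fb4 (the size of a minor ninth) reaches Gbb5.

Gbb5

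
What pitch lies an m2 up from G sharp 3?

A 3

Counting two letter names up from G lands on A.
A minor second is 1 semitone; 1 semitone up from G#3 gives A3.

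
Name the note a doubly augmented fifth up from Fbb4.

The fifth takes the letter from F up to C.
A doubly augmented fifth is 9 semitones; 9 semitones up from Fbb4 gives C5.

C5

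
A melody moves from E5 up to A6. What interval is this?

E to A spans four letter names (E-F-G-A), plus an octave, so the interval is some kind of eleventh.
E5 to A6 is 17 semitones, matching the perfect eleventh exactly, so the quality is perfect.
(Equivalently, a compound perfect fourth: a perfect fourth plus an octave.)

perfect eleventh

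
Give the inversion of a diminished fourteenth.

First reduce the compound diminished fourteenth to its simple form, a diminished seventh.
Interval numbers invert to sum to nine: 7 + 2 = 9, so a seventh inverts to a second.
The quality also flips — diminished becomes augmented — giving an augmented second.

augmented second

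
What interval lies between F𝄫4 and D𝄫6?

major 13th

F to D spans six letter names (F-G-A-B-C-D), plus an octave, so the interval is some kind of thirteenth.
The major thirteenth spans 21 semitones, and Fbb4 to Dbb6 is exactly 21 semitones — so this is a major thirteenth.
(Equivalently, a compound major sixth: a major sixth plus an octave.)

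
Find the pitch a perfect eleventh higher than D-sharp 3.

Four letters up from D (plus an octave) reaches G.
A perfect eleventh spans 17 semitones, so from D#3 the target pitch is G#4.

G-sharp 4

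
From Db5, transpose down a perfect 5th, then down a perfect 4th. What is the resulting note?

A perfect fifth down from Db5 is Gb4.
Down a perfect fourth from Gb4: Db4 (5 semitones down).

Db4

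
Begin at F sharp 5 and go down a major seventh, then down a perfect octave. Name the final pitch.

A major seventh down from F#5 is G4.
A perfect octave down from G4 is G3.

G 3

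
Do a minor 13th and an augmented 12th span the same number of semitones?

A minor thirteenth = 20 semitones = an augmented twelfth; enharmonically equal.

Yes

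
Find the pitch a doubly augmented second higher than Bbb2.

Counting two letter names up from B lands on C.
Moving 4 semitones up from Bbb2 (the size of a doubly augmented second) reaches C#3.

C#3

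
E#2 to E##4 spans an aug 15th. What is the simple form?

Subtracting seven from the interval number removes an octave: 15 − 7 = 8.
So an augmented fifteenth is an octave plus an augmented octave. The quality is unchanged.

A8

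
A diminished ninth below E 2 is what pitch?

D double-sharp 1

Two letters down from E (plus an octave) reaches D.
Moving 12 semitones down from E2 (the size of a diminished ninth) reaches D##1.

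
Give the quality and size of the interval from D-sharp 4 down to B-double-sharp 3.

Descending from D#4 to B##3 is the same interval as ascending B##3 to D#4.
B to D spans three letter names (B-C-D): a third.
The major third is 4 semitones; here we have 2, two semitones narrower: diminished.

d3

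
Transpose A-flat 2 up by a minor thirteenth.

Six letters up from A (plus an octave) reaches F.
Moving 20 semitones up from Ab2 (the size of a minor thirteenth) reaches Fb4.

F-flat 4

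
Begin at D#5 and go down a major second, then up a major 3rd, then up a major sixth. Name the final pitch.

D#5 down a major second → C#5 (2 semitones).
A major third up from C#5 is E#5.
Up a major sixth from E#5: C##6 (9 semitones up).

C##6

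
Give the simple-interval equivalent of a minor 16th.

m2

Take out 2 octaves (14 from the number): 16 − 14 = 2.
That makes a minor sixteenth a compound minor second — 2 octaves plus a minor second.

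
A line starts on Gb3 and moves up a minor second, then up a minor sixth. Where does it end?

Fbb4

A minor second up from Gb3 is Abb3.
A minor sixth up from Abb3 is Fbb4.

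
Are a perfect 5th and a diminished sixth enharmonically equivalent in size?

A perfect fifth = 7 semitones = a diminished sixth; enharmonically equal.

Yes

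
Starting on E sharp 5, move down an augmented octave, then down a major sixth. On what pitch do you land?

G 3

Down an augmented octave from E#5: E4 (13 semitones down).
E4 down a major sixth → G3 (9 semitones).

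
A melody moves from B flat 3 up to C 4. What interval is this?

B to C spans two letter names (B-C), so the interval is some kind of second.
Counting semitones, Bb3→C4 is 2, which is the major second.

M2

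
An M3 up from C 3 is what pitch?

E 3

Three letter names up from C: E.
A major third spans 4 semitones, so from C3 the target pitch is E3.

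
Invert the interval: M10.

minor 6th

First reduce the compound major tenth to its simple form, a major third.
Interval numbers invert to sum to nine: 3 + 6 = 9, so a third inverts to a sixth.
And major becomes minor under inversion, so we get a minor sixth.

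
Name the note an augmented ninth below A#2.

G1

The ninth's letter: A down two letter names plus an octave → G.
An augmented ninth spans 15 semitones, so from A#2 the target pitch is G1.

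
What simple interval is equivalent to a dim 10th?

diminished third

Take out an octave (7 from the number): 10 − 7 = 3.
That makes a diminished tenth a compound diminished third — an octave plus a diminished third.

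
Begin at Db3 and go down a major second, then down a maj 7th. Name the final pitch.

Dbb2

A major second down from Db3 is Cb3.
A major seventh down from Cb3 is Dbb2.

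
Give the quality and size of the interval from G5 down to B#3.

diminished thirteenth

Descending from G5 to B#3 is the same interval as ascending B#3 to G5.
B to G spans six letter names (B-C-D-E-F-G), plus an octave: a thirteenth.
The major thirteenth is 21 semitones; here we have 19, two semitones narrower: diminished.
(Equivalently, a compound diminished sixth: a diminished sixth plus an octave.)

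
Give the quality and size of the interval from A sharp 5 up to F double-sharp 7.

major 13th

A to F spans six letter names (A-B-C-D-E-F), plus an octave: a thirteenth.
Counting semitones, A#5→F##7 is 21, which is the major thirteenth.
(Equivalently, a compound major sixth: a major sixth plus an octave.)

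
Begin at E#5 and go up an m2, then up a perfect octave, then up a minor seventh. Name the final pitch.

A minor second up from E#5 is F#5.
Up a perfect octave from F#5: F#6 (12 semitones up).
A minor seventh up from F#6 is E7.

E7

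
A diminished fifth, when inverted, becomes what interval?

augmented 4th

The rule of nine gives the new number: 9 − 5 = 4, so a fifth becomes a fourth.
Quality inverts too: diminished becomes augmented. That makes the inversion an augmented fourth.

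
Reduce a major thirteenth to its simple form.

Each octave removed subtracts seven from the number: 13 − 7 = 6.
Quality carries through unchanged, so the simple form is a major sixth.

major sixth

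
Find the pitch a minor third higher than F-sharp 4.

Counting three letter names up from F lands on A.
A minor third spans 3 semitones, so from F#4 the target pitch is A4.

A 4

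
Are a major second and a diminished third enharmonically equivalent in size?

Yes

A major second = 2 semitones = a diminished third; enharmonically equal.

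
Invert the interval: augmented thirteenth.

First reduce the compound augmented thirteenth to its simple form, an augmented sixth.
Inverted interval numbers add to nine, so a sixth pairs with a third (6 + 3 = 9).
The quality also flips — augmented becomes diminished — giving a diminished third.

diminished third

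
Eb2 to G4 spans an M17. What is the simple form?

Subtracting seven from the interval number removes an octave: 17 − 14 = 3.
Quality carries through unchanged, so the simple form is a major third.

major 3rd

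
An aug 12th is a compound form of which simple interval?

augmented fifth

Subtracting seven from the interval number removes an octave: 12 − 7 = 5.
So an augmented twelfth is an octave plus an augmented fifth. The quality is unchanged.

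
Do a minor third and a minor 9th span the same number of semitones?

A minor third spans 3 semitones; a minor ninth spans 13 semitones. They differ by 10.

No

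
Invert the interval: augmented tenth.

d6

First reduce the compound augmented tenth to its simple form, an augmented third.
The rule of nine gives the new number: 9 − 3 = 6, so a third becomes a sixth.
Quality inverts too: augmented becomes diminished. That makes the inversion a diminished sixth.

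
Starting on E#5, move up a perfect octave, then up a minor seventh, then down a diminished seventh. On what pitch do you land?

E#5 up a perfect octave → E#6 (12 semitones).
E#6 up a minor seventh → D#7 (10 semitones).
Down a diminished seventh from D#7: E##6 (9 semitones down).

E##6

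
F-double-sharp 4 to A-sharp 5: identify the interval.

minor 10th

F to A spans three letter names (F-G-A), plus an octave: a tenth.
F##4 to A#5 is 15 semitones, a half step short of the major tenth (16), so this is minor.
(Equivalently, a compound minor third: a minor third plus an octave.)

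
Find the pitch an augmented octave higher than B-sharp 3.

B-double-sharp 4

For an octave the letter name doesn't change: still B, an octave up.
An augmented octave spans 13 semitones, so from B#3 the target pitch is B##4.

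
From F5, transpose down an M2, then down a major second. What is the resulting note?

Db5

F5 down a major second → Eb5 (2 semitones).
A major second down from Eb5 is Db5.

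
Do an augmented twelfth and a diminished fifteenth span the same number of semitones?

No

20 semitones (augmented twelfth) vs 23 semitones (diminished fifteenth): not equal.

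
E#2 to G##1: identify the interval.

minor 6th

Descending from E#2 to G##1 is the same interval as ascending G##1 to E#2.
G to E spans six letter names (G-A-B-C-D-E): a sixth.
A major sixth would be 9 semitones, but G##1 to E#2 is 8 — one semitone narrower, making it a minor sixth.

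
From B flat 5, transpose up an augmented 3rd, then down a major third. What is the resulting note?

An augmented third up from Bb5 is D#6.
A major third down from D#6 is B5.

B 5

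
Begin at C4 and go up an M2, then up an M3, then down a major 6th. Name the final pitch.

A major second up from C4 is D4.
A major third up from D4 is F#4.
F#4 down a major sixth → A3 (9 semitones).

A3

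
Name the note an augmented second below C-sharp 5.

B-flat 4

Counting two letter names down from C lands on B.
Moving 3 semitones down from C#5 (the size of an augmented second) reaches Bb4.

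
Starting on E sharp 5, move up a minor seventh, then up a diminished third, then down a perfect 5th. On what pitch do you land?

Up a minor seventh from E#5: D#6 (10 semitones up).
D#6 up a diminished third → F6 (2 semitones).
Down a perfect fifth from F6: Bb5 (7 semitones down).

B flat 5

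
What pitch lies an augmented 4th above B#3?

E##4

Four letter names up from B: E.
An augmented fourth spans 6 semitones, so from B#3 the target pitch is E##4.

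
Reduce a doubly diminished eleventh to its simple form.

doubly diminished 4th

Take out an octave (7 from the number): 11 − 7 = 4.
Quality carries through unchanged, so the simple form is a doubly diminished fourth.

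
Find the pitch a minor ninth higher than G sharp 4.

A 5

The ninth's letter: G up two letter names plus an octave → A.
A minor ninth is 13 semitones; 13 semitones up from G#4 gives A5.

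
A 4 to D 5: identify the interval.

A to D spans four letter names (A-B-C-D) — that makes it a fourth of some quality.
The perfect fourth spans 5 semitones, and A4 to D5 is exactly 5 semitones — so this is a perfect fourth.

perfect fourth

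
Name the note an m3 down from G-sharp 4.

E-sharp 4

The third takes the letter from G down to E.
A minor third spans 3 semitones, so from G#4 the target pitch is E#4.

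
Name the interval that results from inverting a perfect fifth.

perfect fourth

Interval numbers invert to sum to nine: 5 + 4 = 9, so a fifth inverts to a fourth.
And perfect stays perfect under inversion, so we get a perfect fourth.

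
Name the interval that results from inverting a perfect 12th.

First reduce the compound perfect twelfth to its simple form, a perfect fifth.
Inverted interval numbers add to nine, so a fifth pairs with a fourth (5 + 4 = 9).
And perfect stays perfect under inversion, so we get a perfect fourth.

P4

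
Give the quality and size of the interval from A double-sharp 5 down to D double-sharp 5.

perfect fifth

Descending from A##5 to D##5 is the same interval as ascending D##5 to A##5.
D to A spans five letter names (D-E-F-G-A), so the interval is some kind of fifth.
D##5 to A##5 is 7 semitones, matching the perfect fifth exactly, so the quality is perfect.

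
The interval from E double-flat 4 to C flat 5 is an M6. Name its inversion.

minor third

Interval numbers invert to sum to nine: 6 + 3 = 9, so a sixth inverts to a third.
And major becomes minor under inversion, so we get a minor third.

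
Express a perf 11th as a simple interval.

Take out an octave (7 from the number): 11 − 7 = 4.
So a perfect eleventh is an octave plus a perfect fourth. The quality is unchanged.

P4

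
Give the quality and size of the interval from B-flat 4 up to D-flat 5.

minor third

B to D spans three letter names (B-C-D), so the interval is some kind of third.
Bb4 to Db5 is 3 semitones, a half step short of the major third (4), so this is minor.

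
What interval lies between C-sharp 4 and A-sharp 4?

C to A spans six letter names (C-D-E-F-G-A), so the interval is some kind of sixth.
The major sixth spans 9 semitones, and C#4 to A#4 is exactly 9 semitones — so this is a major sixth.

major sixth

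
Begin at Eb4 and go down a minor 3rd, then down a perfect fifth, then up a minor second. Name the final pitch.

Gb3

Eb4 down a minor third → C4 (3 semitones).
A perfect fifth down from C4 is F3.
F3 up a minor second → Gb3 (1 semitone).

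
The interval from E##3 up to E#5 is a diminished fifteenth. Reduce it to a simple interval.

d8

Each octave removed subtracts seven from the number: 15 − 7 = 8.
Quality carries through unchanged, so the simple form is a diminished octave.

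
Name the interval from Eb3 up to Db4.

m7

E to D spans seven letter names (E-F-G-A-B-C-D), so the interval is some kind of seventh.
Eb3 to Db4 is 10 semitones, a half step short of the major seventh (11), so this is minor.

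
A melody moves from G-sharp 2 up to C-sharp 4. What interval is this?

G to C spans four letter names (G-A-B-C), plus an octave — that makes it an eleventh of some quality.
Counting semitones, G#2→C#4 is 17, which is the perfect eleventh.
(Equivalently, a compound perfect fourth: a perfect fourth plus an octave.)

perfect 11th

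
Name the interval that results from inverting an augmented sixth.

The rule of nine gives the new number: 9 − 6 = 3, so a sixth becomes a third.
Quality inverts too: augmented becomes diminished. That makes the inversion a diminished third.

diminished 3rd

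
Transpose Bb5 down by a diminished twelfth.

The twelfth's letter: B down five letter names plus an octave → E.
Moving 18 semitones down from Bb5 (the size of a diminished twelfth) reaches E4.

E4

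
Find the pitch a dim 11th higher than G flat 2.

C double-flat 4

Counting four letter names plus an octave up from G lands on C.
A diminished eleventh spans 16 semitones, so from Gb2 the target pitch is Cbb4.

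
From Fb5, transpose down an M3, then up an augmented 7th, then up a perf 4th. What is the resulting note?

A major third down from Fb5 is Dbb5.
Up an augmented seventh from Dbb5: C6 (12 semitones up).
Up a perfect fourth from C6: F6 (5 semitones up).

F6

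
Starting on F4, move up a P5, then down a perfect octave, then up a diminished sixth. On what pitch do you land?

Abb4

A perfect fifth up from F4 is C5.
C5 down a perfect octave → C4 (12 semitones).
Up a diminished sixth from C4: Abb4 (7 semitones up).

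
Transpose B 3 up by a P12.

F-sharp 5

Counting five letter names plus an octave up from B lands on F.
A perfect twelfth spans 19 semitones, so from B3 the target pitch is F#5.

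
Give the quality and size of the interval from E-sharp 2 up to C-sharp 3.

E to C spans six letter names (E-F-G-A-B-C): a sixth.
At 8 semitones, E#2→C#3 falls one short of a major sixth: minor.

minor sixth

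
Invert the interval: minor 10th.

major 6th

First reduce the compound minor tenth to its simple form, a minor third.
Interval numbers invert to sum to nine: 3 + 6 = 9, so a third inverts to a sixth.
The quality also flips — minor becomes major — giving a major sixth.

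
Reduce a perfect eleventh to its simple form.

P4

Each octave removed subtracts seven from the number: 11 − 7 = 4.
Quality carries through unchanged, so the simple form is a perfect fourth.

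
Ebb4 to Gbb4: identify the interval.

E to G spans three letter names (E-F-G): a third.
At 3 semitones, Ebb4→Gbb4 falls one short of a major third: minor.

minor 3rd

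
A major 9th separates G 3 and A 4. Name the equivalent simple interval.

major second

Take out an octave (7 from the number): 9 − 7 = 2.
Quality carries through unchanged, so the simple form is a major second.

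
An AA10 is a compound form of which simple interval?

Subtracting seven from the interval number removes an octave: 10 − 7 = 3.
Quality carries through unchanged, so the simple form is a doubly augmented third.

AA3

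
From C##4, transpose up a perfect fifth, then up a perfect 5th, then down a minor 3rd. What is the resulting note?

C##4 up a perfect fifth → G##4 (7 semitones).
A perfect fifth up from G##4 is D##5.
A minor third down from D##5 is B##4.

B##4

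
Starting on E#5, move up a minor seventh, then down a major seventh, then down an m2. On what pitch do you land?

D#5

Up a minor seventh from E#5: D#6 (10 semitones up).
D#6 down a major seventh → E5 (11 semitones).
A minor second down from E5 is D#5.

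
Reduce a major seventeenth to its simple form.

Each octave removed subtracts seven from the number: 17 − 14 = 3.
So a major seventeenth is 2 octaves plus a major third. The quality is unchanged.

major 3rd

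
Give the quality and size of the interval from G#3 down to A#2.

Descending from G#3 to A#2 is the same interval as ascending A#2 to G#3.
A to G spans seven letter names (A-B-C-D-E-F-G), so the interval is some kind of seventh.
A#2 to G#3 is 10 semitones, a half step short of the major seventh (11), so this is minor.

minor seventh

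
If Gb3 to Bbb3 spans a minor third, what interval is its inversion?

major sixth

Inverted interval numbers add to nine, so a third pairs with a sixth (3 + 6 = 9).
And minor becomes major under inversion, so we get a major sixth.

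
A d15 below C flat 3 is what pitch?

C 1

The letter stays C (same as the start), shifted two octaves down.
A diminished fifteenth is 23 semitones; 23 semitones down from Cb3 gives C1.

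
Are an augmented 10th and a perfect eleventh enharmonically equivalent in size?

An augmented tenth = 17 semitones = a perfect eleventh; enharmonically equal.

Yes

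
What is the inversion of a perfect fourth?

Inverted interval numbers add to nine, so a fourth pairs with a fifth (4 + 5 = 9).
The quality also flips — perfect stays perfect — giving a perfect fifth.

perfect fifth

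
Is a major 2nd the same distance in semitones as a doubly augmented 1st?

A major second = 2 semitones = a doubly augmented unison; enharmonically equal.

Yes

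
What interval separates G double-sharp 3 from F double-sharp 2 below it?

major ninth

Descending from G##3 to F##2 is the same interval as ascending F##2 to G##3.
F to G spans two letter names (F-G), plus an octave, so the interval is some kind of ninth.
F##2 to G##3 is 14 semitones, matching the major ninth exactly, so the quality is major.
(Equivalently, a compound major second: a major second plus an octave.)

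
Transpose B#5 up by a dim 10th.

Three letters up from B (plus an octave) reaches D.
Moving 14 semitones up from B#5 (the size of a diminished tenth) reaches D7.

D7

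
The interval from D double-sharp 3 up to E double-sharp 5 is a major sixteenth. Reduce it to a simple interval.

major 2nd

Subtracting seven from the interval number removes an octave: 16 − 14 = 2.
Quality carries through unchanged, so the simple form is a major second.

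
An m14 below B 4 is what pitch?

C sharp 3

The fourteenth's letter: B down seven letter names plus an octave → C.
Moving 22 semitones down from B4 (the size of a minor fourteenth) reaches C#3.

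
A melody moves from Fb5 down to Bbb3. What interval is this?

perfect 12th

Descending from Fb5 to Bbb3 is the same interval as ascending Bbb3 to Fb5.
B to F spans five letter names (B-C-D-E-F), plus an octave — that makes it a twelfth of some quality.
Counting semitones, Bbb3→Fb5 is 19, which is the perfect twelfth.
(Equivalently, a compound perfect fifth: a perfect fifth plus an octave.)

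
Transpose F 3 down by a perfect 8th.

F 2

An octave keeps the letter name F, an octave down from F.
A perfect octave is 12 semitones; 12 semitones down from F3 gives F2.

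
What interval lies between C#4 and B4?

C to B spans seven letter names (C-D-E-F-G-A-B) — that makes it a seventh of some quality.
A major seventh would be 11 semitones, but C#4 to B4 is 10 — one semitone narrower, making it a minor seventh.

minor 7th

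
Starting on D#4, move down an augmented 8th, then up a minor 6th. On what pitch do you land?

D#4 down an augmented octave → D3 (13 semitones).
D3 up a minor sixth → Bb3 (8 semitones).

Bb3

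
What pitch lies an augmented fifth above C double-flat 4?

The fifth takes the letter from C up to G.
An augmented fifth spans 8 semitones, so from Cbb4 the target pitch is Gb4.

G flat 4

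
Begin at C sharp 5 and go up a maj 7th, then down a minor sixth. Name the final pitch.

D double-sharp 5

Up a major seventh from C#5: B#5 (11 semitones up).
B#5 down a minor sixth → D##5 (8 semitones).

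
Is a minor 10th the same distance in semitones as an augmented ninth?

A minor tenth spans 15 semitones, and an augmented ninth also spans 15 semitones — they're enharmonic.

Yes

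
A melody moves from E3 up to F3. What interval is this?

minor second

E to F spans two letter names (E-F) — that makes it a second of some quality.
At 1 semitone, E3→F3 falls one short of a major second: minor.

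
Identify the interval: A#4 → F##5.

A to F spans six letter names (A-B-C-D-E-F) — that makes it a sixth of some quality.
Counting semitones, A#4→F##5 is 9, which is the major sixth.

M6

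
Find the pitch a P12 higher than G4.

D6

Five letters up from G (plus an octave) reaches D.
A perfect twelfth spans 19 semitones, so from G4 the target pitch is D6.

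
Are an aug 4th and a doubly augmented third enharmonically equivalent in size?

Yes

An augmented fourth spans 6 semitones, and a doubly augmented third also spans 6 semitones — they're enharmonic.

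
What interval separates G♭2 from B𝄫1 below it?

major sixth

Descending from Gb2 to Bbb1 is the same interval as ascending Bbb1 to Gb2.
B to G spans six letter names (B-C-D-E-F-G), so the interval is some kind of sixth.
The major sixth spans 9 semitones, and Bbb1 to Gb2 is exactly 9 semitones — so this is a major sixth.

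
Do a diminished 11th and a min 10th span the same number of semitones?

No

A diminished eleventh spans 16 semitones; a minor tenth spans 15 semitones. They differ by 1.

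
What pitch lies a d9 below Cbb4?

Counting two letter names plus an octave down from C lands on B.
A diminished ninth spans 12 semitones, so from Cbb4 the target pitch is Bb2.

Bb2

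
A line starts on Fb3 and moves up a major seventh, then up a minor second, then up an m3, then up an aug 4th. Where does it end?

Up a major seventh from Fb3: Eb4 (11 semitones up).
Eb4 up a minor second → Fb4 (1 semitone).
A minor third up from Fb4 is Abb4.
Abb4 up an augmented fourth → Db5 (6 semitones).

Db5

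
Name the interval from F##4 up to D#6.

F to D spans six letter names (F-G-A-B-C-D), plus an octave: a thirteenth.
F##4 to D#6 is 20 semitones, a half step short of the major thirteenth (21), so this is minor.
(Equivalently, a compound minor sixth: a minor sixth plus an octave.)

minor thirteenth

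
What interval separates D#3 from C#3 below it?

Descending from D#3 to C#3 is the same interval as ascending C#3 to D#3.
C to D spans two letter names (C-D), so the interval is some kind of second.
The major second spans 2 semitones, and C#3 to D#3 is exactly 2 semitones — so this is a major second.

major second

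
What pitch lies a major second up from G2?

The second takes the letter from G up to A.
Moving 2 semitones up from G2 (the size of a major second) reaches A2.

A2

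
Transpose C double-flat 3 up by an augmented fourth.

The fourth takes the letter from C up to F.
An augmented fourth is 6 semitones; 6 semitones up from Cbb3 gives Fb3.

F flat 3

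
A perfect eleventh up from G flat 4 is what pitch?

The eleventh's letter: G up four letter names plus an octave → C.
A perfect eleventh spans 17 semitones, so from Gb4 the target pitch is Cb6.

C flat 6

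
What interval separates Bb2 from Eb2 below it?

Descending from Bb2 to Eb2 is the same interval as ascending Eb2 to Bb2.
E to B spans five letter names (E-F-G-A-B) — that makes it a fifth of some quality.
Counting semitones, Eb2→Bb2 is 7, which is the perfect fifth.

perfect fifth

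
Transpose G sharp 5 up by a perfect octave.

For an octave the letter name doesn't change: still G, an octave up.
A perfect octave spans 12 semitones, so from G#5 the target pitch is G#6.

G sharp 6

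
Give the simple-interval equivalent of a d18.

Subtracting seven from the interval number removes an octave: 18 − 14 = 4.
Quality carries through unchanged, so the simple form is a diminished fourth.

diminished 4th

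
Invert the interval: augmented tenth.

First reduce the compound augmented tenth to its simple form, an augmented third.
The rule of nine gives the new number: 9 − 3 = 6, so a third becomes a sixth.
And augmented becomes diminished under inversion, so we get a diminished sixth.

diminished sixth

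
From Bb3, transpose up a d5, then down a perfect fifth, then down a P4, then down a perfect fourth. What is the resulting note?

A diminished fifth up from Bb3 is Fb4.
Fb4 down a perfect fifth → Bbb3 (7 semitones).
Bbb3 down a perfect fourth → Fb3 (5 semitones).
A perfect fourth down from Fb3 is Cb3.

Cb3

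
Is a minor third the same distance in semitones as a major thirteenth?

A minor third is 3 semitones but a major thirteenth is 21 semitones — different sizes.

No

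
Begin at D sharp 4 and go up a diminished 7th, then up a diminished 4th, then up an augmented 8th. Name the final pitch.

D#4 up a diminished seventh → C5 (9 semitones).
Up a diminished fourth from C5: Fb5 (4 semitones up).
An augmented octave up from Fb5 is F6.

F 6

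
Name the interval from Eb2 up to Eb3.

E to E is the same letter name, plus an octave, so the interval is some kind of octave.
Counting semitones, Eb2→Eb3 is 12, which is the perfect octave.

P8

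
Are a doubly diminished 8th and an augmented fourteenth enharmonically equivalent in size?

No

10 semitones (doubly diminished octave) vs 24 semitones (augmented fourteenth): not equal.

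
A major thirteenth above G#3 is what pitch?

E#5

Counting six letter names plus an octave up from G lands on E.
A major thirteenth is 21 semitones; 21 semitones up from G#3 gives E#5.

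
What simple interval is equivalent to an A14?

Subtracting seven from the interval number removes an octave: 14 − 7 = 7.
So an augmented fourteenth is an octave plus an augmented seventh. The quality is unchanged.

augmented seventh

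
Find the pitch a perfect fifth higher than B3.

F#4

The fifth takes the letter from B up to F.
A perfect fifth is 7 semitones; 7 semitones up from B3 gives F#4.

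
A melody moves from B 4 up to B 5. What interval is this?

B to B is the same letter name, plus an octave, so the interval is some kind of octave.
The perfect octave spans 12 semitones, and B4 to B5 is exactly 12 semitones — so this is a perfect octave.

perfect 8th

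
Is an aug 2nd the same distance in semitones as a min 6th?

3 semitones (augmented second) vs 8 semitones (minor sixth): not equal.

No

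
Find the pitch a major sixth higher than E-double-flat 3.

C-flat 4

The sixth takes the letter from E up to C.
A major sixth is 9 semitones; 9 semitones up from Ebb3 gives Cb4.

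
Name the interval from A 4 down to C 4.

Descending from A4 to C4 is the same interval as ascending C4 to A4.
C to A spans six letter names (C-D-E-F-G-A): a sixth.
The major sixth spans 9 semitones, and C4 to A4 is exactly 9 semitones — so this is a major sixth.

major sixth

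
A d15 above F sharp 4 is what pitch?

F 6

A fifteenth keeps the letter name F, two octaves up from F.
A diminished fifteenth is 23 semitones; 23 semitones up from F#4 gives F6.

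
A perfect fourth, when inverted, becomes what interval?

Inverted interval numbers add to nine, so a fourth pairs with a fifth (4 + 5 = 9).
Quality inverts too: perfect stays perfect. That makes the inversion a perfect fifth.

P5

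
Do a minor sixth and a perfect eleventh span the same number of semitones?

A minor sixth is 8 semitones but a perfect eleventh is 17 semitones — different sizes.

No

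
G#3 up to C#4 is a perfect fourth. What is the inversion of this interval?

Interval numbers invert to sum to nine: 4 + 5 = 9, so a fourth inverts to a fifth.
Quality inverts too: perfect stays perfect. That makes the inversion a perfect fifth.

P5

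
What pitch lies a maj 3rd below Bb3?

Gb3

Three letter names down from B: G.
Moving 4 semitones down from Bb3 (the size of a major third) reaches Gb3.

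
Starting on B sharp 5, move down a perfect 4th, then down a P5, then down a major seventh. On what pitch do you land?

B#5 down a perfect fourth → F##5 (5 semitones).
Down a perfect fifth from F##5: B#4 (7 semitones down).
A major seventh down from B#4 is C#4.

C sharp 4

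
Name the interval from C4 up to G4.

C to G spans five letter names (C-D-E-F-G), so the interval is some kind of fifth.
The perfect fifth spans 7 semitones, and C4 to G4 is exactly 7 semitones — so this is a perfect fifth.

perfect 5th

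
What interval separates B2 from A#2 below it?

Descending from B2 to A#2 is the same interval as ascending A#2 to B2.
A to B spans two letter names (A-B) — that makes it a second of some quality.
A major second would be 2 semitones, but A#2 to B2 is 1 — one semitone narrower, making it a minor second.

m2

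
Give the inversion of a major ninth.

minor seventh

First reduce the compound major ninth to its simple form, a major second.
Interval numbers invert to sum to nine: 2 + 7 = 9, so a second inverts to a seventh.
The quality also flips — major becomes minor — giving a minor seventh.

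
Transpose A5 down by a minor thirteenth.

C#4

The thirteenth's letter: A down six letter names plus an octave → C.
A minor thirteenth is 20 semitones; 20 semitones down from A5 gives C#4.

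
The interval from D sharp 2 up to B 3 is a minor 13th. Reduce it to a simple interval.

Subtracting seven from the interval number removes an octave: 13 − 7 = 6.
So a minor thirteenth is an octave plus a minor sixth. The quality is unchanged.

minor sixth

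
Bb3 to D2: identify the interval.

Descending from Bb3 to D2 is the same interval as ascending D2 to Bb3.
D to B spans six letter names (D-E-F-G-A-B), plus an octave — that makes it a thirteenth of some quality.
A major thirteenth would be 21 semitones, but D2 to Bb3 is 20 — one semitone narrower, making it a minor thirteenth.
(Equivalently, a compound minor sixth: a minor sixth plus an octave.)

minor thirteenth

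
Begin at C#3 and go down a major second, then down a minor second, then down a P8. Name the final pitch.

A#1

C#3 down a major second → B2 (2 semitones).
Down a minor second from B2: A#2 (1 semitone down).
A#2 down a perfect octave → A#1 (12 semitones).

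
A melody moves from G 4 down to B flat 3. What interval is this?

M6

Descending from G4 to Bb3 is the same interval as ascending Bb3 to G4.
B to G spans six letter names (B-C-D-E-F-G) — that makes it a sixth of some quality.
Counting semitones, Bb3→G4 is 9, which is the major sixth.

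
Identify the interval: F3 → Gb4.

F to G spans two letter names (F-G), plus an octave: a ninth.
A major ninth would be 14 semitones, but F3 to Gb4 is 13 — one semitone narrower, making it a minor ninth.
(Equivalently, a compound minor second: a minor second plus an octave.)

minor ninth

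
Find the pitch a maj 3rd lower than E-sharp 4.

Counting three letter names down from E lands on C.
A major third is 4 semitones; 4 semitones down from E#4 gives C#4.

C-sharp 4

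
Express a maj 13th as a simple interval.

major 6th

Take out an octave (7 from the number): 13 − 7 = 6.
That makes a major thirteenth a compound major sixth — an octave plus a major sixth.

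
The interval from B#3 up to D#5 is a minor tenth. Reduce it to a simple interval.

Each octave removed subtracts seven from the number: 10 − 7 = 3.
Quality carries through unchanged, so the simple form is a minor third.

m3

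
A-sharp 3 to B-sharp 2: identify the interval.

minor seventh

Descending from A#3 to B#2 is the same interval as ascending B#2 to A#3.
B to A spans seven letter names (B-C-D-E-F-G-A) — that makes it a seventh of some quality.
At 10 semitones, B#2→A#3 falls one short of a major seventh: minor.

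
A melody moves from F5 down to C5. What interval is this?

Descending from F5 to C5 is the same interval as ascending C5 to F5.
C to F spans four letter names (C-D-E-F): a fourth.
C5 to F5 is 5 semitones, matching the perfect fourth exactly, so the quality is perfect.

perfect fourth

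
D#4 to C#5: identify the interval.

minor 7th

D to C spans seven letter names (D-E-F-G-A-B-C): a seventh.
A major seventh would be 11 semitones, but D#4 to C#5 is 10 — one semitone narrower, making it a minor seventh.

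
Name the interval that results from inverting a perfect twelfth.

perfect 4th

First reduce the compound perfect twelfth to its simple form, a perfect fifth.
The rule of nine gives the new number: 9 − 5 = 4, so a fifth becomes a fourth.
And perfect stays perfect under inversion, so we get a perfect fourth.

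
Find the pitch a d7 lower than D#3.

The seventh takes the letter from D down to E.
A diminished seventh spans 9 semitones, so from D#3 the target pitch is E##2.

E##2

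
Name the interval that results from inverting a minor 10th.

First reduce the compound minor tenth to its simple form, a minor third.
Interval numbers invert to sum to nine: 3 + 6 = 9, so a third inverts to a sixth.
The quality also flips — minor becomes major — giving a major sixth.

major 6th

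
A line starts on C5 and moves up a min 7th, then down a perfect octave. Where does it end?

Bb4

A minor seventh up from C5 is Bb5.
A perfect octave down from Bb5 is Bb4.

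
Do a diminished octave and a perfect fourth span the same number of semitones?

No

A diminished octave is 11 semitones but a perfect fourth is 5 semitones — different sizes.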